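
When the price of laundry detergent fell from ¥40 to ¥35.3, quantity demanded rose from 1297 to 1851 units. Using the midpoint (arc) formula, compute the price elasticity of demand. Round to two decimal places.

-2.82

ΔQ = 1851 − 1297 = 554; ΔP = 35.3 − 40 = -4.7.
Midpoints: P̄ = 37.65, Q̄ = 1574.0.
ε = (ΔQ/ΔP)(P̄/Q̄) = (554/-4.7)(37.65/1574.0).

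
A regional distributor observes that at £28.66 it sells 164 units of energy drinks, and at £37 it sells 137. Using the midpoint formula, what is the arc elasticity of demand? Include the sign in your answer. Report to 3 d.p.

ΔQ = 137 − 164 = -27; ΔP = 37 − 28.66 = 8.34.
Midpoints: P̄ = 32.83, Q̄ = 150.5.
ε = (ΔQ/ΔP)(P̄/Q̄) = (-27/8.34)(32.83/150.5).

-0.706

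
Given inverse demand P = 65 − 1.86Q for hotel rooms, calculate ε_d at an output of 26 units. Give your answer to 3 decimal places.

-0.344

At Q = 26, P = 65 − 1.86(26) = 16.64.
dP/dQ = −1.86, so dQ/dP = 1/(−1.86) = -0.538.
ε = (dQ/dP)(P/Q) = (-0.538)(16.64/26).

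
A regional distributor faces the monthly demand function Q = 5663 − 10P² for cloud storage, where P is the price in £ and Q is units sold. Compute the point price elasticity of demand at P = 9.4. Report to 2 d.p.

At P = 9.4, Q = 4779.400.
dQ/dP = −20P = -188.
ε = (dQ/dP)(P/Q) = (-188)(9.4/4779.400).

-0.37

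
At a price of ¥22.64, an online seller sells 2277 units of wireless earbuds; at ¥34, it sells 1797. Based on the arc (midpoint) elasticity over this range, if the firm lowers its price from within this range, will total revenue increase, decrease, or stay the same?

Arc ε = (-480/11.36)(28.32/2037.0) ≈ -0.587.
|ε| = 0.59 < 1, so demand is inelastic. A price cut therefore reduces total revenue.

decrease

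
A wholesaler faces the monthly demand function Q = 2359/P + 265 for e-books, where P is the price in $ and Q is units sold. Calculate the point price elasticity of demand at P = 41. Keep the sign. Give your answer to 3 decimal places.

At P = 41, Q = 322.537.
dQ/dP = −2359/P² = -1.403.
ε = (dQ/dP)(P/Q) = (-1.403)(41/322.537).

-0.178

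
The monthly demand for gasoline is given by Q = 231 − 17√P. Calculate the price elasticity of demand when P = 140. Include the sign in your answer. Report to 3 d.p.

At P = 140, Q = 29.853.
dQ/dP = −17/(2√P) = -0.718.
ε = (dQ/dP)(P/Q) = (-0.718)(140/29.853).

-3.369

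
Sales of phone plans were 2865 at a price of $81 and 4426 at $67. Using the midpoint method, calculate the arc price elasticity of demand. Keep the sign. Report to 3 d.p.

-2.263

ΔQ = 4426 − 2865 = 1561; ΔP = 67 − 81 = -14.
Midpoints: P̄ = 74.00, Q̄ = 3645.5.
ε = (ΔQ/ΔP)(P̄/Q̄) = (1561/-14)(74.00/3645.5).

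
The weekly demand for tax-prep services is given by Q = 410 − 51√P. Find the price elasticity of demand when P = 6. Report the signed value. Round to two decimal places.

-0.22

At P = 6, Q = 285.076.
dQ/dP = −51/(2√P) = -10.410.
ε = (dQ/dP)(P/Q) = (-10.410)(6/285.076).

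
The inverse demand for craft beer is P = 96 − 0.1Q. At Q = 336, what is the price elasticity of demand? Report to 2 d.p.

-1.86

At Q = 336, P = 96 − 0.1(336) = 62.40.
dP/dQ = −0.1, so dQ/dP = 1/(−0.1) = -10.000.
ε = (dQ/dP)(P/Q) = (-10.000)(62.40/336).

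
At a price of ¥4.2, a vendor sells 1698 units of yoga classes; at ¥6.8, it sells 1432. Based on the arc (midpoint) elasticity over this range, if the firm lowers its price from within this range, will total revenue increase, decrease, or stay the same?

decrease

Arc ε = (-266/2.6)(5.50/1565.0) ≈ -0.360.
|ε| = 0.36 < 1, so demand is inelastic. A price cut therefore reduces total revenue.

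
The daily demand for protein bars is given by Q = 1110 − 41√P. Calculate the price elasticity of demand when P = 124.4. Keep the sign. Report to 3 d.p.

-0.350

At P = 124.4, Q = 652.708.
dQ/dP = −41/(2√P) = -1.838.
ε = (dQ/dP)(P/Q) = (-1.838)(124.4/652.708).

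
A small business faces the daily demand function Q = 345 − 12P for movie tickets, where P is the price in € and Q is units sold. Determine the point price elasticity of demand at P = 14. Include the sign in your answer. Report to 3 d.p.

At P = 14, Q = 177.
dQ/dP = −12.
ε = (dQ/dP)(P/Q) = (-12)(14/177).
|ε| < 1, so demand is inelastic at this price.

-0.949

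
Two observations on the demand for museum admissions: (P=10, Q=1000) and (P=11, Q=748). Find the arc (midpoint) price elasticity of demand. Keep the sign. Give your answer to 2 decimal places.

-3.03

ΔQ = 748 − 1000 = -252; ΔP = 11 − 10 = 1.
Midpoints: P̄ = 10.50, Q̄ = 874.0.
ε = (ΔQ/ΔP)(P̄/Q̄) = (-252/1)(10.50/874.0).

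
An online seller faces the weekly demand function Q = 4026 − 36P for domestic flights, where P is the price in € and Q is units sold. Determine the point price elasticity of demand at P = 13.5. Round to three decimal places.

At P = 13.5, Q = 3540.
dQ/dP = −36.
ε = (dQ/dP)(P/Q) = (-36)(13.5/3540).
|ε| < 1, so demand is inelastic at this price.

-0.137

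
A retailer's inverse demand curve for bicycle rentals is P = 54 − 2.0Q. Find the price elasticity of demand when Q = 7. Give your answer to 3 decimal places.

-2.857

At Q = 7, P = 54 − 2.0(7) = 40.00.
dP/dQ = −2.0, so dQ/dP = 1/(−2.0) = -0.500.
ε = (dQ/dP)(P/Q) = (-0.500)(40.00/7).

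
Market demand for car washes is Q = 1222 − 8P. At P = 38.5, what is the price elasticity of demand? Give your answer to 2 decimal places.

At P = 38.5, Q = 914.
dQ/dP = −8.
ε = (dQ/dP)(P/Q) = (-8)(38.5/914).
|ε| < 1, so demand is inelastic at this price.

-0.34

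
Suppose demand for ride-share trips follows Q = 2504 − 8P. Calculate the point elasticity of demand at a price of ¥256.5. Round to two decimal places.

At P = 256.5, Q = 452.
dQ/dP = −8.
ε = (dQ/dP)(P/Q) = (-8)(256.5/452).

-4.54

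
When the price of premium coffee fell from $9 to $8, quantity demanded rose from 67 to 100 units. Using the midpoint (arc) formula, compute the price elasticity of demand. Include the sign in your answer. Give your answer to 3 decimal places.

ΔQ = 100 − 67 = 33; ΔP = 8 − 9 = -1.
Midpoints: P̄ = 8.50, Q̄ = 83.5.
ε = (ΔQ/ΔP)(P̄/Q̄) = (33/-1)(8.50/83.5).

-3.359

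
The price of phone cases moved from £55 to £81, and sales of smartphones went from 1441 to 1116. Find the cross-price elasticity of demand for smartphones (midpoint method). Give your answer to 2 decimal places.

ΔQ_x = 1116 − 1441 = -325; ΔP_y = 81 − 55 = 26.
Midpoints: P̄_y = 68.00, Q̄_x = 1278.5.
ε_xy = (ΔQ_x/ΔP_y)(P̄_y/Q̄_x) = (-325/26)(68.00/1278.5).
ε_xy < 0, so the goods are complements.

-0.66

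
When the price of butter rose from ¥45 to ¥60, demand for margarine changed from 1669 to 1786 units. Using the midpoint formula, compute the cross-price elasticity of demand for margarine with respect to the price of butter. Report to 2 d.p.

0.24

ΔQ_x = 1786 − 1669 = 117; ΔP_y = 60 − 45 = 15.
Midpoints: P̄_y = 52.50, Q̄_x = 1727.5.
ε_xy = (ΔQ_x/ΔP_y)(P̄_y/Q̄_x) = (117/15)(52.50/1727.5).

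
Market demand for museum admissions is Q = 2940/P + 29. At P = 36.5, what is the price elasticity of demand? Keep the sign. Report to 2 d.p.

-0.74

At P = 36.5, Q = 109.548.
dQ/dP = −2940/P² = -2.207.
ε = (dQ/dP)(P/Q) = (-2.207)(36.5/109.548).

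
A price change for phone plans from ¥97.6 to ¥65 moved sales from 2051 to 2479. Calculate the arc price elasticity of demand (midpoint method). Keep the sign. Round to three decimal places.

ΔQ = 2479 − 2051 = 428; ΔP = 65 − 97.6 = -32.6.
Midpoints: P̄ = 81.30, Q̄ = 2265.0.
ε = (ΔQ/ΔP)(P̄/Q̄) = (428/-32.6)(81.30/2265.0).

-0.471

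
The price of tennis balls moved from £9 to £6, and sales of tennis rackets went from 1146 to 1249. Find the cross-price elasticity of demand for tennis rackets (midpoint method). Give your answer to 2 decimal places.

-0.22

ΔQ_x = 1249 − 1146 = 103; ΔP_y = 6 − 9 = -3.
Midpoints: P̄_y = 7.50, Q̄_x = 1197.5.
ε_xy = (ΔQ_x/ΔP_y)(P̄_y/Q̄_x) = (103/-3)(7.50/1197.5).
ε_xy < 0, so the goods are complements.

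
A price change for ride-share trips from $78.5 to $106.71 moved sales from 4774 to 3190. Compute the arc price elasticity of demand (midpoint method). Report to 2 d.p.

-1.31

ΔQ = 3190 − 4774 = -1584; ΔP = 106.71 − 78.5 = 28.21.
Midpoints: P̄ = 92.60, Q̄ = 3982.0.
ε = (ΔQ/ΔP)(P̄/Q̄) = (-1584/28.21)(92.60/3982.0).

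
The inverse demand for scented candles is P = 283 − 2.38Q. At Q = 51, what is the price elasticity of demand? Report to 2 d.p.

At Q = 51, P = 283 − 2.38(51) = 161.62.
dP/dQ = −2.38, so dQ/dP = 1/(−2.38) = -0.420.
ε = (dQ/dP)(P/Q) = (-0.420)(161.62/51).

-1.33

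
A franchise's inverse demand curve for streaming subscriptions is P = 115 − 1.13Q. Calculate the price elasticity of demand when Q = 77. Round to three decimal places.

-0.322

At Q = 77, P = 115 − 1.13(77) = 27.99.
dP/dQ = −1.13, so dQ/dP = 1/(−1.13) = -0.885.
ε = (dQ/dP)(P/Q) = (-0.885)(27.99/77).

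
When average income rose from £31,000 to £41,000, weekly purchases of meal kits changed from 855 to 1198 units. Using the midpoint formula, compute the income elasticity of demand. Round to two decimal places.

1.20

ΔQ = 343, ΔI = 10000. Midpoints: Ī = 36,000, Q̄ = 1026.5.
ε_I = (ΔQ/ΔI)(Ī/Q̄) = (343/10000)(36000/1026.5).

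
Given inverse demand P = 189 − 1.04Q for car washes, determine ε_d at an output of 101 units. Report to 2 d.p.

-0.80

At Q = 101, P = 189 − 1.04(101) = 83.96.
dP/dQ = −1.04, so dQ/dP = 1/(−1.04) = -0.962.
ε = (dQ/dP)(P/Q) = (-0.962)(83.96/101).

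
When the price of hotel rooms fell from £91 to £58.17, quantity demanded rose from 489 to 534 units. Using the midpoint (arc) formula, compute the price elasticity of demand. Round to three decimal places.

-0.200

ΔQ = 534 − 489 = 45; ΔP = 58.17 − 91 = -32.83.
Midpoints: P̄ = 74.59, Q̄ = 511.5.
ε = (ΔQ/ΔP)(P̄/Q̄) = (45/-32.83)(74.59/511.5).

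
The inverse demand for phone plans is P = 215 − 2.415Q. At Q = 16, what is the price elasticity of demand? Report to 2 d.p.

At Q = 16, P = 215 − 2.415(16) = 176.36.
dP/dQ = −2.415, so dQ/dP = 1/(−2.415) = -0.414.
ε = (dQ/dP)(P/Q) = (-0.414)(176.36/16).

-4.56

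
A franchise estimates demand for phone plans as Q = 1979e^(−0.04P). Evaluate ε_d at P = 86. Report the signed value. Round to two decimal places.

At P = 86, Q = 63.456.
dQ/dP = −0.04·1979e^(−0.04P) = −0.04Q = -2.538.
ε = (dQ/dP)(P/Q) = (-2.538)(86/63.456).

-3.44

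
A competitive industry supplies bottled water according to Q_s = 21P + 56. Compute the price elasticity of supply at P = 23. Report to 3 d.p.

At P = 23, Q_s = 539.
dQ_s/dP = 21.
ε_s = (dQ_s/dP)(P/Q_s) = (21)(23/539).

0.896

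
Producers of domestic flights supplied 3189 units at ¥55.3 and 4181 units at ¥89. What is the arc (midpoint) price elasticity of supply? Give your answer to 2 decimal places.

ΔQ = 4181 − 3189 = 992; ΔP = 89 − 55.3 = 33.7.
Midpoints: P̄ = 72.15, Q̄ = 3685.0.
ε_s = (ΔQ/ΔP)(P̄/Q̄) = (992/33.7)(72.15/3685.0).

0.58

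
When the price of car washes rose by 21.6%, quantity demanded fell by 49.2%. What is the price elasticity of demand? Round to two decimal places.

ε = %ΔQ / %ΔP = (-49.2)/(21.6) = -2.278.

-2.28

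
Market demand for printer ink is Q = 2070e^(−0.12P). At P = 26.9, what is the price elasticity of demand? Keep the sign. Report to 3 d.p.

-3.228

At P = 26.9, Q = 82.048.
dQ/dP = −0.12·2070e^(−0.12P) = −0.12Q = -9.846.
ε = (dQ/dP)(P/Q) = (-9.846)(26.9/82.048).
|ε| > 1, so demand is elastic at this price.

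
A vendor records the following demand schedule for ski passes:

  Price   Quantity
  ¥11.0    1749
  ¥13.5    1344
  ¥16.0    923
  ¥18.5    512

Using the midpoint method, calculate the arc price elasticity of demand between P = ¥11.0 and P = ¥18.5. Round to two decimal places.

At P = 11.0, Q = 1749; at P = 18.5, Q = 512.
ΔQ = -1237, ΔP = 7.5. Midpoints: P̄ = 14.75, Q̄ = 1130.5.
ε = (ΔQ/ΔP)(P̄/Q̄) = (-1237/7.5)(14.75/1130.5).

-2.15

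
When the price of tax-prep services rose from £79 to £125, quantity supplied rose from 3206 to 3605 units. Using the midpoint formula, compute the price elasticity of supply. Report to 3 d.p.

0.260

ΔQ = 3605 − 3206 = 399; ΔP = 125 − 79 = 46.
Midpoints: P̄ = 102.00, Q̄ = 3405.5.
ε_s = (ΔQ/ΔP)(P̄/Q̄) = (399/46)(102.00/3405.5).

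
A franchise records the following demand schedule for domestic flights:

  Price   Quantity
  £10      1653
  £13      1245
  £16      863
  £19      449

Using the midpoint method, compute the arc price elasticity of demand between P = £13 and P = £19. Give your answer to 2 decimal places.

-2.51

At P = 13, Q = 1245; at P = 19, Q = 449.
ΔQ = -796, ΔP = 6. Midpoints: P̄ = 16.00, Q̄ = 847.0.
ε = (ΔQ/ΔP)(P̄/Q̄) = (-796/6)(16.00/847.0).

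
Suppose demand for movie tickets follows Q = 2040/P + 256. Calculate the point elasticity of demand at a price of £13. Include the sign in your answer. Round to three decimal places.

At P = 13, Q = 412.923.
dQ/dP = −2040/P² = -12.071.
ε = (dQ/dP)(P/Q) = (-12.071)(13/412.923).
|ε| < 1, so demand is inelastic at this price.

-0.380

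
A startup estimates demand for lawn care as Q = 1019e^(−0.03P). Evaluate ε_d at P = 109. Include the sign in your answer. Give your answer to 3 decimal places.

-3.270

At P = 109, Q = 38.729.
dQ/dP = −0.03·1019e^(−0.03P) = −0.03Q = -1.162.
ε = (dQ/dP)(P/Q) = (-1.162)(109/38.729).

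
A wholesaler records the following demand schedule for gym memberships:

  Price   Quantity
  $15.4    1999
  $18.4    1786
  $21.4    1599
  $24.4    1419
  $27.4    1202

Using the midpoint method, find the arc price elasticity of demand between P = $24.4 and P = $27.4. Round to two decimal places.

-1.43

At P = 24.4, Q = 1419; at P = 27.4, Q = 1202.
ΔQ = -217, ΔP = 3.0. Midpoints: P̄ = 25.90, Q̄ = 1310.5.
ε = (ΔQ/ΔP)(P̄/Q̄) = (-217/3.0)(25.90/1310.5).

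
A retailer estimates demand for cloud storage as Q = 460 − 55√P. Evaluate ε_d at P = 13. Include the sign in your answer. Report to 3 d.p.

At P = 13, Q = 261.695.
dQ/dP = −55/(2√P) = -7.627.
ε = (dQ/dP)(P/Q) = (-7.627)(13/261.695).
|ε| < 1, so demand is inelastic at this price.

-0.379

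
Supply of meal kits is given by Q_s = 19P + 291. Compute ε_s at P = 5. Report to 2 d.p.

0.25

At P = 5, Q_s = 386.
dQ_s/dP = 19.
ε_s = (dQ_s/dP)(P/Q_s) = (19)(5/386).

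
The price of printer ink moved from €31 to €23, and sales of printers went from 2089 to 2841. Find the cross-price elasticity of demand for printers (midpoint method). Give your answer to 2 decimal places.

-1.03

ΔQ_x = 2841 − 2089 = 752; ΔP_y = 23 − 31 = -8.
Midpoints: P̄_y = 27.00, Q̄_x = 2465.0.
ε_xy = (ΔQ_x/ΔP_y)(P̄_y/Q̄_x) = (752/-8)(27.00/2465.0).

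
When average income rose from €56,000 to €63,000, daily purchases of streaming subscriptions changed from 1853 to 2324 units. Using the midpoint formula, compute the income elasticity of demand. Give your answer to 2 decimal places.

1.92

ΔQ = 471, ΔI = 7000. Midpoints: Ī = 59,500, Q̄ = 2088.5.
ε_I = (ΔQ/ΔI)(Ī/Q̄) = (471/7000)(59500/2088.5).
ε_I > 0, so the good is normal.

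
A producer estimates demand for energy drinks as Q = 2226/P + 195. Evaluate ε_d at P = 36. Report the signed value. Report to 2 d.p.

-0.24

At P = 36, Q = 256.833.
dQ/dP = −2226/P² = -1.718.
ε = (dQ/dP)(P/Q) = (-1.718)(36/256.833).
|ε| < 1, so demand is inelastic at this price.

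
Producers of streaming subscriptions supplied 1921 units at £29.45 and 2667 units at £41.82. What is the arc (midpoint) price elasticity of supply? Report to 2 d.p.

ΔQ = 2667 − 1921 = 746; ΔP = 41.82 − 29.45 = 12.37.
Midpoints: P̄ = 35.63, Q̄ = 2294.0.
ε_s = (ΔQ/ΔP)(P̄/Q̄) = (746/12.37)(35.63/2294.0).

0.94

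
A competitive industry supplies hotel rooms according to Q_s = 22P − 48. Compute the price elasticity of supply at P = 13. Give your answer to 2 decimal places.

1.20

At P = 13, Q_s = 238.
dQ_s/dP = 22.
ε_s = (dQ_s/dP)(P/Q_s) = (22)(13/238).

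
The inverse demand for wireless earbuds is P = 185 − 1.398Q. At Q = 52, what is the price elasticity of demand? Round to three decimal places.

-1.545

At Q = 52, P = 185 − 1.398(52) = 112.30.
dP/dQ = −1.398, so dQ/dP = 1/(−1.398) = -0.715.
ε = (dQ/dP)(P/Q) = (-0.715)(112.30/52).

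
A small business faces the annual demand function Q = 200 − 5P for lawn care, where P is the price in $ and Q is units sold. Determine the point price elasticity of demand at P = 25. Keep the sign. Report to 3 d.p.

-1.667

At P = 25, Q = 75.
dQ/dP = −5.
ε = (dQ/dP)(P/Q) = (-5)(25/75).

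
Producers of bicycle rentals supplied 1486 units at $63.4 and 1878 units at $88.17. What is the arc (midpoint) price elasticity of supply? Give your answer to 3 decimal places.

ΔQ = 1878 − 1486 = 392; ΔP = 88.17 − 63.4 = 24.77.
Midpoints: P̄ = 75.78, Q̄ = 1682.0.
ε_s = (ΔQ/ΔP)(P̄/Q̄) = (392/24.77)(75.78/1682.0).

0.713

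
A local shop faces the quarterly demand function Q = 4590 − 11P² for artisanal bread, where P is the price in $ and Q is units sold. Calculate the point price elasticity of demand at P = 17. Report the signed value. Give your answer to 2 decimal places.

At P = 17, Q = 1411.
dQ/dP = −22P = -374.
ε = (dQ/dP)(P/Q) = (-374)(17/1411).

-4.51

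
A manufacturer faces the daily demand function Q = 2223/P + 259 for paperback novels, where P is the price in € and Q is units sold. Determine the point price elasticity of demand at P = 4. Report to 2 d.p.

At P = 4, Q = 814.750.
dQ/dP = −2223/P² = -138.938.
ε = (dQ/dP)(P/Q) = (-138.938)(4/814.750).

-0.68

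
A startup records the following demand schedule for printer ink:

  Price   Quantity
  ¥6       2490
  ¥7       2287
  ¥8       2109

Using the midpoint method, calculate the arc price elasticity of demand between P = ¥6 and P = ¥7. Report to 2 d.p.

At P = 6, Q = 2490; at P = 7, Q = 2287.
ΔQ = -203, ΔP = 1. Midpoints: P̄ = 6.50, Q̄ = 2388.5.
ε = (ΔQ/ΔP)(P̄/Q̄) = (-203/1)(6.50/2388.5).

-0.55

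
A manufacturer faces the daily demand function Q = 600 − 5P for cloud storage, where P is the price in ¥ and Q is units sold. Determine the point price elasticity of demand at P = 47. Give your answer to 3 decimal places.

At P = 47, Q = 365.
dQ/dP = −5.
ε = (dQ/dP)(P/Q) = (-5)(47/365).
|ε| < 1, so demand is inelastic at this price.

-0.644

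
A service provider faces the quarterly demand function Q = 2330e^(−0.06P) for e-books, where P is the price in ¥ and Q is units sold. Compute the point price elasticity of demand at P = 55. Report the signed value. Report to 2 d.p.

-3.30

At P = 55, Q = 85.938.
dQ/dP = −0.06·2330e^(−0.06P) = −0.06Q = -5.156.
ε = (dQ/dP)(P/Q) = (-5.156)(55/85.938).
|ε| > 1, so demand is elastic at this price.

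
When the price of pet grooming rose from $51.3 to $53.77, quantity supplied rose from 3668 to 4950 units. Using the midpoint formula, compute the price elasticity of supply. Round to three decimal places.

ΔQ = 4950 − 3668 = 1282; ΔP = 53.77 − 51.3 = 2.47.
Midpoints: P̄ = 52.53, Q̄ = 4309.0.
ε_s = (ΔQ/ΔP)(P̄/Q̄) = (1282/2.47)(52.53/4309.0).

6.328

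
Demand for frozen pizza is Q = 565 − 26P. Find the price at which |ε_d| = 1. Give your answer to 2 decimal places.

For linear demand Q = a − bP, ε = −bP/(a − bP). |ε| = 1 when bP = a − bP, i.e. P = a/(2b).
P = 565/(2·26) = 565/52 = 10.8654.

10.87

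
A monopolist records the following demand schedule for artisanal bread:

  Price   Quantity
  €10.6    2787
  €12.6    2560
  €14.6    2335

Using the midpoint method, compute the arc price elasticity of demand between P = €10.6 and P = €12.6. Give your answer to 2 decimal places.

At P = 10.6, Q = 2787; at P = 12.6, Q = 2560.
ΔQ = -227, ΔP = 2.0. Midpoints: P̄ = 11.60, Q̄ = 2673.5.
ε = (ΔQ/ΔP)(P̄/Q̄) = (-227/2.0)(11.60/2673.5).

-0.49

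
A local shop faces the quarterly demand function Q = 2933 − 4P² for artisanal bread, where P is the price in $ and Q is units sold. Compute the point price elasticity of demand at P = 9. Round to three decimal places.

-0.248

At P = 9, Q = 2609.
dQ/dP = −8P = -72.
ε = (dQ/dP)(P/Q) = (-72)(9/2609).
|ε| < 1, so demand is inelastic at this price.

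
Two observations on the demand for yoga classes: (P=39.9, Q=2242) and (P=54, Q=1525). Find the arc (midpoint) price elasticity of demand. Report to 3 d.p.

-1.268

ΔQ = 1525 − 2242 = -717; ΔP = 54 − 39.9 = 14.1.
Midpoints: P̄ = 46.95, Q̄ = 1883.5.
ε = (ΔQ/ΔP)(P̄/Q̄) = (-717/14.1)(46.95/1883.5).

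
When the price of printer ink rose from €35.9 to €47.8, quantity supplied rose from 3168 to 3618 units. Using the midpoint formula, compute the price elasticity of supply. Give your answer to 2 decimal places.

ΔQ = 3618 − 3168 = 450; ΔP = 47.8 − 35.9 = 11.9.
Midpoints: P̄ = 41.85, Q̄ = 3393.0.
ε_s = (ΔQ/ΔP)(P̄/Q̄) = (450/11.9)(41.85/3393.0).

0.47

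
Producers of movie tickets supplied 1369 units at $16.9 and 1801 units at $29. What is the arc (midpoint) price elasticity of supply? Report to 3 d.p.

ΔQ = 1801 − 1369 = 432; ΔP = 29 − 16.9 = 12.1.
Midpoints: P̄ = 22.95, Q̄ = 1585.0.
ε_s = (ΔQ/ΔP)(P̄/Q̄) = (432/12.1)(22.95/1585.0).

0.517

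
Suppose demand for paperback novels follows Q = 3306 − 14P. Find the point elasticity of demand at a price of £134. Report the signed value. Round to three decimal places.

At P = 134, Q = 1430.
dQ/dP = −14.
ε = (dQ/dP)(P/Q) = (-14)(134/1430).

-1.312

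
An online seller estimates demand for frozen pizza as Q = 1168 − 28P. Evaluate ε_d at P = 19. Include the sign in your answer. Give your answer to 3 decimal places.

At P = 19, Q = 636.
dQ/dP = −28.
ε = (dQ/dP)(P/Q) = (-28)(19/636).
|ε| < 1, so demand is inelastic at this price.

-0.836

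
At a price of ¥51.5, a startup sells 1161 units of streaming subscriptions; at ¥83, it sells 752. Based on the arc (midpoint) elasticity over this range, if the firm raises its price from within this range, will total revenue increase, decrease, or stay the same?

increase

Arc ε = (-409/31.5)(67.25/956.5) ≈ -0.913.
|ε| = 0.91 < 1, so demand is inelastic. A price rise therefore raises total revenue.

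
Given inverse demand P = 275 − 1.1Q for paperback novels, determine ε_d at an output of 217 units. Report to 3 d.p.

At Q = 217, P = 275 − 1.1(217) = 36.30.
dP/dQ = −1.1, so dQ/dP = 1/(−1.1) = -0.909.
ε = (dQ/dP)(P/Q) = (-0.909)(36.30/217).

-0.152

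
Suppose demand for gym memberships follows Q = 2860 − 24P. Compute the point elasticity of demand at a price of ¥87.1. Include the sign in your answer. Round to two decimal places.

-2.72

At P = 87.1, Q = 769.600.
dQ/dP = −24.
ε = (dQ/dP)(P/Q) = (-24)(87.1/769.600).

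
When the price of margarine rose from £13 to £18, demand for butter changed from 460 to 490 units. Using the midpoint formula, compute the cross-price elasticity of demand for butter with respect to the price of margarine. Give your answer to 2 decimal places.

0.20

ΔQ_x = 490 − 460 = 30; ΔP_y = 18 − 13 = 5.
Midpoints: P̄_y = 15.50, Q̄_x = 475.0.
ε_xy = (ΔQ_x/ΔP_y)(P̄_y/Q̄_x) = (30/5)(15.50/475.0).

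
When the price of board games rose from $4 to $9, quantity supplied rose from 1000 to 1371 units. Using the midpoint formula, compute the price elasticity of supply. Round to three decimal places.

ΔQ = 1371 − 1000 = 371; ΔP = 9 − 4 = 5.
Midpoints: P̄ = 6.50, Q̄ = 1185.5.
ε_s = (ΔQ/ΔP)(P̄/Q̄) = (371/5)(6.50/1185.5).

0.407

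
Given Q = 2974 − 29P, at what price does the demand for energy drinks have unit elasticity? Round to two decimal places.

For linear demand Q = a − bP, ε = −bP/(a − bP). |ε| = 1 when bP = a − bP, i.e. P = a/(2b).
P = 2974/(2·29) = 2974/58 = 51.2759.

51.28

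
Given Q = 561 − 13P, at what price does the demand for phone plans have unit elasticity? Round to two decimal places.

21.58

For linear demand Q = a − bP, ε = −bP/(a − bP). |ε| = 1 when bP = a − bP, i.e. P = a/(2b).
P = 561/(2·13) = 561/26 = 21.5769.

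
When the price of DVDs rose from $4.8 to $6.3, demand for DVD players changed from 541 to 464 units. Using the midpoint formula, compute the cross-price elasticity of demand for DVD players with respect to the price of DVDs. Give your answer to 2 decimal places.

ΔQ_x = 464 − 541 = -77; ΔP_y = 6.3 − 4.8 = 1.5.
Midpoints: P̄_y = 5.55, Q̄_x = 502.5.
ε_xy = (ΔQ_x/ΔP_y)(P̄_y/Q̄_x) = (-77/1.5)(5.55/502.5).
ε_xy < 0, so the goods are complements.

-0.57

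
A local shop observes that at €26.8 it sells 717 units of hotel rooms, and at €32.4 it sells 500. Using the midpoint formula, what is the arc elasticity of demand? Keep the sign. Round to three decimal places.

-1.885

ΔQ = 500 − 717 = -217; ΔP = 32.4 − 26.8 = 5.6.
Midpoints: P̄ = 29.60, Q̄ = 608.5.
ε = (ΔQ/ΔP)(P̄/Q̄) = (-217/5.6)(29.60/608.5).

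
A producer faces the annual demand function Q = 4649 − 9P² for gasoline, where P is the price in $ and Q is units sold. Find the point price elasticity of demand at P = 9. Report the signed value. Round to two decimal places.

At P = 9, Q = 3920.
dQ/dP = −18P = -162.
ε = (dQ/dP)(P/Q) = (-162)(9/3920).
|ε| < 1, so demand is inelastic at this price.

-0.37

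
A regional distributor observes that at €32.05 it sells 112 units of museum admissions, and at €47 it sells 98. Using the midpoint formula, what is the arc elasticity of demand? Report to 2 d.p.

ΔQ = 98 − 112 = -14; ΔP = 47 − 32.05 = 14.95.
Midpoints: P̄ = 39.52, Q̄ = 105.0.
ε = (ΔQ/ΔP)(P̄/Q̄) = (-14/14.95)(39.52/105.0).

-0.35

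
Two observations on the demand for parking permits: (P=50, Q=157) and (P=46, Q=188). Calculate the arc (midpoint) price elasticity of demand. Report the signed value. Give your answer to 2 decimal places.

ΔQ = 188 − 157 = 31; ΔP = 46 − 50 = -4.
Midpoints: P̄ = 48.00, Q̄ = 172.5.
ε = (ΔQ/ΔP)(P̄/Q̄) = (31/-4)(48.00/172.5).

-2.16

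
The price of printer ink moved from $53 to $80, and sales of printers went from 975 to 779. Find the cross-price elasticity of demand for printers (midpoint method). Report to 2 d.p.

-0.55

ΔQ_x = 779 − 975 = -196; ΔP_y = 80 − 53 = 27.
Midpoints: P̄_y = 66.50, Q̄_x = 877.0.
ε_xy = (ΔQ_x/ΔP_y)(P̄_y/Q̄_x) = (-196/27)(66.50/877.0).
ε_xy < 0, so the goods are complements.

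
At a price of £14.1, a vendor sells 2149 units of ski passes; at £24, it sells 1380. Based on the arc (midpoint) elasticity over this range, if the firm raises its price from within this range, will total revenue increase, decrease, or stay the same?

increase

Arc ε = (-769/9.9)(19.05/1764.5) ≈ -0.839.
|ε| = 0.84 < 1, so demand is inelastic. A price rise therefore raises total revenue.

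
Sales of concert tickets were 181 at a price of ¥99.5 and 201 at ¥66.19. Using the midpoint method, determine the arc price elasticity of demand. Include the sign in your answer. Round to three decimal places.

ΔQ = 201 − 181 = 20; ΔP = 66.19 − 99.5 = -33.31.
Midpoints: P̄ = 82.84, Q̄ = 191.0.
ε = (ΔQ/ΔP)(P̄/Q̄) = (20/-33.31)(82.84/191.0).

-0.260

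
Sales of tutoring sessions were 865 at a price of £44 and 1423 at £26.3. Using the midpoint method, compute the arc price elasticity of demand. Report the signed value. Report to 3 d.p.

-0.969

ΔQ = 1423 − 865 = 558; ΔP = 26.3 − 44 = -17.7.
Midpoints: P̄ = 35.15, Q̄ = 1144.0.
ε = (ΔQ/ΔP)(P̄/Q̄) = (558/-17.7)(35.15/1144.0).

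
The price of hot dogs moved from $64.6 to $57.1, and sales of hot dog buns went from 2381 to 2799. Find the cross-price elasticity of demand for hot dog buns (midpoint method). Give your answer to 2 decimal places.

ΔQ_x = 2799 − 2381 = 418; ΔP_y = 57.1 − 64.6 = -7.5.
Midpoints: P̄_y = 60.85, Q̄_x = 2590.0.
ε_xy = (ΔQ_x/ΔP_y)(P̄_y/Q̄_x) = (418/-7.5)(60.85/2590.0).

-1.31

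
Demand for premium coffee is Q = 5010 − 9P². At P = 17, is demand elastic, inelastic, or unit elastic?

Q = 2409, dQ/dP = -306.
ε = (dQ/dP)(P/Q) ≈ -2.159.
|ε| = 2.16 > 1.

elastic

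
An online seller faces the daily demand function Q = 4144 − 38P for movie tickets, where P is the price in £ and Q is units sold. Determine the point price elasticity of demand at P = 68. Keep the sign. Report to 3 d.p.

-1.656

At P = 68, Q = 1560.
dQ/dP = −38.
ε = (dQ/dP)(P/Q) = (-38)(68/1560).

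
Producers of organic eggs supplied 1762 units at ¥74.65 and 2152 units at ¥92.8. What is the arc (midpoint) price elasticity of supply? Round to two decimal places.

ΔQ = 2152 − 1762 = 390; ΔP = 92.8 − 74.65 = 18.15.
Midpoints: P̄ = 83.72, Q̄ = 1957.0.
ε_s = (ΔQ/ΔP)(P̄/Q̄) = (390/18.15)(83.72/1957.0).

0.92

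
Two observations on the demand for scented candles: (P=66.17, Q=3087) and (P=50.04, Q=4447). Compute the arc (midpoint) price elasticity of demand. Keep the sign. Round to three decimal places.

-1.301

ΔQ = 4447 − 3087 = 1360; ΔP = 50.04 − 66.17 = -16.13.
Midpoints: P̄ = 58.11, Q̄ = 3767.0.
ε = (ΔQ/ΔP)(P̄/Q̄) = (1360/-16.13)(58.11/3767.0).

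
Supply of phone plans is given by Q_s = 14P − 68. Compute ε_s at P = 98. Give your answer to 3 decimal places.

At P = 98, Q_s = 1304.
dQ_s/dP = 14.
ε_s = (dQ_s/dP)(P/Q_s) = (14)(98/1304).

1.052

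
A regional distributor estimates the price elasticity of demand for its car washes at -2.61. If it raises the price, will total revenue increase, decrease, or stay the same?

decrease

|ε| = 2.61 > 1, so demand is elastic. A price rise therefore reduces total revenue.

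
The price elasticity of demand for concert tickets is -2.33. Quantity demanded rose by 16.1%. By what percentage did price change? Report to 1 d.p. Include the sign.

%ΔP ≈ %ΔQ / ε = (16.1%)/(-2.33) = -6.91%.

-6.9%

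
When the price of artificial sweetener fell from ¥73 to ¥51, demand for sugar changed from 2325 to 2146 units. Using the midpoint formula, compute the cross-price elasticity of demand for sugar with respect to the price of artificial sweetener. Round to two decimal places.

0.23

ΔQ_x = 2146 − 2325 = -179; ΔP_y = 51 − 73 = -22.
Midpoints: P̄_y = 62.00, Q̄_x = 2235.5.
ε_xy = (ΔQ_x/ΔP_y)(P̄_y/Q̄_x) = (-179/-22)(62.00/2235.5).
ε_xy > 0, so the goods are substitutes.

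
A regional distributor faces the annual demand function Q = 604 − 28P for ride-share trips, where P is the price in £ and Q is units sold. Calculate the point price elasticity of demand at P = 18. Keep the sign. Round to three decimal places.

At P = 18, Q = 100.
dQ/dP = −28.
ε = (dQ/dP)(P/Q) = (-28)(18/100).
|ε| > 1, so demand is elastic at this price.

-5.040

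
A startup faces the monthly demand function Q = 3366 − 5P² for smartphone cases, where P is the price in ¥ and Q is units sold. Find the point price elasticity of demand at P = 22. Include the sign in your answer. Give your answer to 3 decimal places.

-5.116

At P = 22, Q = 946.
dQ/dP = −10P = -220.
ε = (dQ/dP)(P/Q) = (-220)(22/946).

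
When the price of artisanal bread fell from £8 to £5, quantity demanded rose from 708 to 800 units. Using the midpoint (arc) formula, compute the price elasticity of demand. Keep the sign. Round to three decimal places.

ΔQ = 800 − 708 = 92; ΔP = 5 − 8 = -3.
Midpoints: P̄ = 6.50, Q̄ = 754.0.
ε = (ΔQ/ΔP)(P̄/Q̄) = (92/-3)(6.50/754.0).

-0.264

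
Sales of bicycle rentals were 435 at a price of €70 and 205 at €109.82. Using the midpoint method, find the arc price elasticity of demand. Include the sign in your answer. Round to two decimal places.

-1.62

ΔQ = 205 − 435 = -230; ΔP = 109.82 − 70 = 39.82.
Midpoints: P̄ = 89.91, Q̄ = 320.0.
ε = (ΔQ/ΔP)(P̄/Q̄) = (-230/39.82)(89.91/320.0).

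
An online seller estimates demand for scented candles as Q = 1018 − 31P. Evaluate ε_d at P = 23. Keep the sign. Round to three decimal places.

At P = 23, Q = 305.
dQ/dP = −31.
ε = (dQ/dP)(P/Q) = (-31)(23/305).
|ε| > 1, so demand is elastic at this price.

-2.338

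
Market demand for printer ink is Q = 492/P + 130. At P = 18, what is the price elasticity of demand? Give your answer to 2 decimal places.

At P = 18, Q = 157.333.
dQ/dP = −492/P² = -1.519.
ε = (dQ/dP)(P/Q) = (-1.519)(18/157.333).

-0.17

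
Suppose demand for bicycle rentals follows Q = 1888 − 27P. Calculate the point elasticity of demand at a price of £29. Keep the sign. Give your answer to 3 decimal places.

At P = 29, Q = 1105.
dQ/dP = −27.
ε = (dQ/dP)(P/Q) = (-27)(29/1105).

-0.709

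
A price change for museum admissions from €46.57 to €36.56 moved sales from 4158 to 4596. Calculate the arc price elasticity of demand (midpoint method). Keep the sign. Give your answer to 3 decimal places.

-0.416

ΔQ = 4596 − 4158 = 438; ΔP = 36.56 − 46.57 = -10.01.
Midpoints: P̄ = 41.56, Q̄ = 4377.0.
ε = (ΔQ/ΔP)(P̄/Q̄) = (438/-10.01)(41.56/4377.0).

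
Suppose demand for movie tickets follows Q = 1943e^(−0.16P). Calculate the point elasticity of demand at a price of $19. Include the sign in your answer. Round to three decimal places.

At P = 19, Q = 92.943.
dQ/dP = −0.16·1943e^(−0.16P) = −0.16Q = -14.871.
ε = (dQ/dP)(P/Q) = (-14.871)(19/92.943).

-3.040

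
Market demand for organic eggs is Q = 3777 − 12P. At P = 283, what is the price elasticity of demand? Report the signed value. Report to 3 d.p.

-8.913

At P = 283, Q = 381.
dQ/dP = −12.
ε = (dQ/dP)(P/Q) = (-12)(283/381).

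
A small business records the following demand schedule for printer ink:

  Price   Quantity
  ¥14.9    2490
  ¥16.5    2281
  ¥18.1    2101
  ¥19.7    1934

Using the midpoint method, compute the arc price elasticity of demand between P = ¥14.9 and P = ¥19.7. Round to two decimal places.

At P = 14.9, Q = 2490; at P = 19.7, Q = 1934.
ΔQ = -556, ΔP = 4.8. Midpoints: P̄ = 17.30, Q̄ = 2212.0.
ε = (ΔQ/ΔP)(P̄/Q̄) = (-556/4.8)(17.30/2212.0).

-0.91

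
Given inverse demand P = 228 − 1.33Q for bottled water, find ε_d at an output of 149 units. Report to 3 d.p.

-0.151

At Q = 149, P = 228 − 1.33(149) = 29.83.
dP/dQ = −1.33, so dQ/dP = 1/(−1.33) = -0.752.
ε = (dQ/dP)(P/Q) = (-0.752)(29.83/149).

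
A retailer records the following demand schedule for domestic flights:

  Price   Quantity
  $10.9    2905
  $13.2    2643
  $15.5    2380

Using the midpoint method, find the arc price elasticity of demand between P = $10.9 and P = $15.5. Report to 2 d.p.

-0.57

At P = 10.9, Q = 2905; at P = 15.5, Q = 2380.
ΔQ = -525, ΔP = 4.6. Midpoints: P̄ = 13.20, Q̄ = 2642.5.
ε = (ΔQ/ΔP)(P̄/Q̄) = (-525/4.6)(13.20/2642.5).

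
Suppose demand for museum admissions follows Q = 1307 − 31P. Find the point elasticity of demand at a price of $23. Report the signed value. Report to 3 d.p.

At P = 23, Q = 594.
dQ/dP = −31.
ε = (dQ/dP)(P/Q) = (-31)(23/594).
|ε| > 1, so demand is elastic at this price.

-1.200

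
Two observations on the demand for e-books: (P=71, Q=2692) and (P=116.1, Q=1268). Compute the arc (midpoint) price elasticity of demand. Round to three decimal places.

-1.492

ΔQ = 1268 − 2692 = -1424; ΔP = 116.1 − 71 = 45.1.
Midpoints: P̄ = 93.55, Q̄ = 1980.0.
ε = (ΔQ/ΔP)(P̄/Q̄) = (-1424/45.1)(93.55/1980.0).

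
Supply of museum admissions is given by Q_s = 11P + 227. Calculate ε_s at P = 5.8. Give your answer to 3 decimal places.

At P = 5.8, Q_s = 290.80.
dQ_s/dP = 11.
ε_s = (dQ_s/dP)(P/Q_s) = (11)(5.8/290.80).

0.219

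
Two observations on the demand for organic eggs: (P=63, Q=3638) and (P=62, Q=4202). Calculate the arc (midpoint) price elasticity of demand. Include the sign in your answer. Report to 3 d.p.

ΔQ = 4202 − 3638 = 564; ΔP = 62 − 63 = -1.
Midpoints: P̄ = 62.50, Q̄ = 3920.0.
ε = (ΔQ/ΔP)(P̄/Q̄) = (564/-1)(62.50/3920.0).

-8.992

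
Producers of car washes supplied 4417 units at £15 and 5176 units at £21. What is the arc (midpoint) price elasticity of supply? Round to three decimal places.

0.475

ΔQ = 5176 − 4417 = 759; ΔP = 21 − 15 = 6.
Midpoints: P̄ = 18.00, Q̄ = 4796.5.
ε_s = (ΔQ/ΔP)(P̄/Q̄) = (759/6)(18.00/4796.5).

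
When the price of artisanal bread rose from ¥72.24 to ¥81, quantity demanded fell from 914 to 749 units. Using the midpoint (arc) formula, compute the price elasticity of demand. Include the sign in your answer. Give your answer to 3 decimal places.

-1.736

ΔQ = 749 − 914 = -165; ΔP = 81 − 72.24 = 8.76.
Midpoints: P̄ = 76.62, Q̄ = 831.5.
ε = (ΔQ/ΔP)(P̄/Q̄) = (-165/8.76)(76.62/831.5).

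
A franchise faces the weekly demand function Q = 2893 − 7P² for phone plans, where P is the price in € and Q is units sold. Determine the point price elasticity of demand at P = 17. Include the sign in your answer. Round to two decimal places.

At P = 17, Q = 870.
dQ/dP = −14P = -238.
ε = (dQ/dP)(P/Q) = (-238)(17/870).

-4.65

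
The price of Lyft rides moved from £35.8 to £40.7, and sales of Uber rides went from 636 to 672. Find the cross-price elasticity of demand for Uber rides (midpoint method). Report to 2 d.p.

0.43

ΔQ_x = 672 − 636 = 36; ΔP_y = 40.7 − 35.8 = 4.9.
Midpoints: P̄_y = 38.25, Q̄_x = 654.0.
ε_xy = (ΔQ_x/ΔP_y)(P̄_y/Q̄_x) = (36/4.9)(38.25/654.0).
ε_xy > 0, so the goods are substitutes.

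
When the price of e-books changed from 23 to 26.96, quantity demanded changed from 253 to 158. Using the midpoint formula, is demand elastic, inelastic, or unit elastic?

Arc ε ≈ -2.916.
|ε| = 2.92 > 1.

elastic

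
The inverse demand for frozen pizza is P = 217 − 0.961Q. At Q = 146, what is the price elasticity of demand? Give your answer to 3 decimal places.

At Q = 146, P = 217 − 0.961(146) = 76.69.
dP/dQ = −0.961, so dQ/dP = 1/(−0.961) = -1.041.
ε = (dQ/dP)(P/Q) = (-1.041)(76.69/146).

-0.547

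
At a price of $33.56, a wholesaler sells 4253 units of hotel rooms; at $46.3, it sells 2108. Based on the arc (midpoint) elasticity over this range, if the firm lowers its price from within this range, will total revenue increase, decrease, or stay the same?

Arc ε = (-2145/12.74)(39.93/3180.5) ≈ -2.114.
|ε| = 2.11 > 1, so demand is elastic. A price cut therefore raises total revenue.

increase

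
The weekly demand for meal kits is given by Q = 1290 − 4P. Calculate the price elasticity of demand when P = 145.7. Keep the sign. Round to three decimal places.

-0.824

At P = 145.7, Q = 707.200.
dQ/dP = −4.
ε = (dQ/dP)(P/Q) = (-4)(145.7/707.200).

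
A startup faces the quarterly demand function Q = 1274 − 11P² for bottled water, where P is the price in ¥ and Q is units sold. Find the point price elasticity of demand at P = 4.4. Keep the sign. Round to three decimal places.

At P = 4.4, Q = 1061.040.
dQ/dP = −22P = -96.800.
ε = (dQ/dP)(P/Q) = (-96.800)(4.4/1061.040).
|ε| < 1, so demand is inelastic at this price.

-0.401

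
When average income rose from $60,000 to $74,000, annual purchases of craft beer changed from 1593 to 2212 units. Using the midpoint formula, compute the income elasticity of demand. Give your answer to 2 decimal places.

1.56

ΔQ = 619, ΔI = 14000. Midpoints: Ī = 67,000, Q̄ = 1902.5.
ε_I = (ΔQ/ΔI)(Ī/Q̄) = (619/14000)(67000/1902.5).
ε_I > 0, so the good is normal.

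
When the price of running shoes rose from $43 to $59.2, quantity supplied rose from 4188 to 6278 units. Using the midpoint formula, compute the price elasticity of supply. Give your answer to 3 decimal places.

ΔQ = 6278 − 4188 = 2090; ΔP = 59.2 − 43 = 16.2.
Midpoints: P̄ = 51.10, Q̄ = 5233.0.
ε_s = (ΔQ/ΔP)(P̄/Q̄) = (2090/16.2)(51.10/5233.0).

1.260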